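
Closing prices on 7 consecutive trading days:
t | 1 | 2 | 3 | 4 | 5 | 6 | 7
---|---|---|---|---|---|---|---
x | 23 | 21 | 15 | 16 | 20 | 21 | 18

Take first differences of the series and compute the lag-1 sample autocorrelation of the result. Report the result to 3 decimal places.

First differences Δx: -2, -6, 1, 4, 1, -3
Mean of differences = -0.8333
Numerator Σ(Δx_t−Δx̄)(Δx_{t+1}−Δx̄) = 10.3056
Denominator Σ(Δx_t−Δx̄)² = 62.8333
r_1(Δx) = 10.3056 / 62.8333 = 0.164

0.164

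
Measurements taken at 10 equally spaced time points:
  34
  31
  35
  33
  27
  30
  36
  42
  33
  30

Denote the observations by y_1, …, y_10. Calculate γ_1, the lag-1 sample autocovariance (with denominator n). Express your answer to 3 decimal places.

Mean ȳ = (34 + 31 + 35 + 33 + 27 + 30 + 36 + 42 + 33 + 30)/10 = 33.1000
Σ_{t=1}^{9}(y_t−ȳ)(y_{t+1}−ȳ) = 29.6900
γ_1 = 29.6900 / 10 = 2.969

2.969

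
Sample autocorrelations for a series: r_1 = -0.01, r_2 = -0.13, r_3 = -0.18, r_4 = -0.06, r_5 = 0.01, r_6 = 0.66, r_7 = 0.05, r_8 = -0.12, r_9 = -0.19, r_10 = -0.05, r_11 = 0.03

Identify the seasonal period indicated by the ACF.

The largest autocorrelation is r_6 = 0.66; the remaining lags stay at or below 0.05.
The dominant spike at lag 6 indicates a seasonal period of 6.

6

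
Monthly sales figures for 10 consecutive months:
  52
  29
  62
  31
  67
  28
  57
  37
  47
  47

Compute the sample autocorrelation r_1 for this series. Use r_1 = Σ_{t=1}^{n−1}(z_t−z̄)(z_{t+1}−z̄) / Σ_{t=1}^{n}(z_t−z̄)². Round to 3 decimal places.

Mean z̄ = (52 + 29 + 62 + 31 + 67 + 28 + 57 + 37 + 47 + 47)/10 = 45.7000
Numerator Σ_{t=1}^{9}(z_t−z̄)(z_{t+1}−z̄) = -1615.0900
Denominator Σ(z_t−z̄)² = 1774.1000
r_1 = -1615.0900 / 1774.1000 = -0.910

-0.910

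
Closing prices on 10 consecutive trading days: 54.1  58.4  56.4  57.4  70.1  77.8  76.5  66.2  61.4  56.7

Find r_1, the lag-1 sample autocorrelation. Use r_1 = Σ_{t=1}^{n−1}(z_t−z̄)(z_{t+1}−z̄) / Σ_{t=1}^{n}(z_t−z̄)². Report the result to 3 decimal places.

0.607

Mean z̄ = (54.1 + 58.4 + 56.4 + 57.4 + 70.1 + 77.8 + 76.5 + 66.2 + 61.4 + 56.7)/10 = 63.5000
Numerator Σ_{t=1}^{9}(z_t−z̄)(z_{t+1}−z̄) = 411.1900
Denominator Σ(z_t−z̄)² = 676.9800
r_1 = 411.1900 / 676.9800 = 0.607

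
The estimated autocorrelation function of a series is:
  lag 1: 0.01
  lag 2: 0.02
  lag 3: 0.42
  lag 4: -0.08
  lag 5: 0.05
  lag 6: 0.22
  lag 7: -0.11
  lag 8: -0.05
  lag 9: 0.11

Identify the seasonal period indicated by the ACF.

3

The largest autocorrelation is r_3 = 0.42, with a weaker echo at lag 6 (0.22); the remaining lags stay at or below 0.11.
The dominant spike at lag 3 indicates a seasonal period of 3.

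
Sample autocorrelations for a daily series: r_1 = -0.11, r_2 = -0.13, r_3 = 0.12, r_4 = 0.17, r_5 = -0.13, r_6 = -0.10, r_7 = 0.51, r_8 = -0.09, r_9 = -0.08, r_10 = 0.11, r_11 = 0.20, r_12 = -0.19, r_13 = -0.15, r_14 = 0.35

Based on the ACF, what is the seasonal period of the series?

The largest autocorrelation is r_7 = 0.51, with a weaker echo at lag 14 (0.35); the remaining lags stay at or below 0.20.
The dominant spike at lag 7 indicates a seasonal period of 7.

7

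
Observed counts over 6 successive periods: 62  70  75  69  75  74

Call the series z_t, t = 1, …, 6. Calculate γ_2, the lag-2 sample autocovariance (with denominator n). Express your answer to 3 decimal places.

-3.954

Mean z̄ = (62 + 70 + 75 + 69 + 75 + 74)/6 = 70.8333
Deviations: -8.8333, -0.8333, 4.1667, -1.8333, 4.1667, 3.1667
Σ_{t=1}^{4}(z_t−z̄)(z_{t+2}−z̄) = -23.7222
γ_2 = -23.7222 / 6 = -3.954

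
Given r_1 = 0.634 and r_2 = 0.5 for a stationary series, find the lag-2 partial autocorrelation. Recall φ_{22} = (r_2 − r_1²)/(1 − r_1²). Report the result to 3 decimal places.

φ_{22} = (r_2 − r_1²) / (1 − r_1²)
r_1² = (0.634)² = 0.401956
Numerator = 0.5 − 0.4020 = 0.0980; denominator = 1 − 0.4020 = 0.5980
φ_{22} = 0.0980 / 0.5980 = 0.164

0.164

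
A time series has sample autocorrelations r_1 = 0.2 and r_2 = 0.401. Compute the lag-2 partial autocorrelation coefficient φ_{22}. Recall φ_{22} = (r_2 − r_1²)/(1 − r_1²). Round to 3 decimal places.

0.376

φ_{22} = (r_2 − r_1²) / (1 − r_1²)
r_1² = (0.2)² = 0.04
Numerator = 0.401 − 0.0400 = 0.3610; denominator = 1 − 0.0400 = 0.9600
φ_{22} = 0.3610 / 0.9600 = 0.376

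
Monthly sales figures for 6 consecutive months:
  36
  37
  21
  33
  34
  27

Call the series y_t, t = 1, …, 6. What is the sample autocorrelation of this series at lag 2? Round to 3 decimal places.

Mean ȳ = (36 + 37 + 21 + 33 + 34 + 27)/6 = 31.3333
Σ(y_t−ȳ)(y_{t+2}−ȳ) = (-48.2222) + (9.4444) + (-27.5556) + (-7.2222) = -73.5556
Denominator Σ(y_t−ȳ)² = 189.3333
r_2 = -73.5556 / 189.3333 = -0.388

-0.388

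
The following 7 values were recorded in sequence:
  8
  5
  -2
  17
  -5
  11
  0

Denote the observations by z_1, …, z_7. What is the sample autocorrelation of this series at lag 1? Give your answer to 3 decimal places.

Mean z̄ = (8 + 5 − 2 + 17 − 5 + 11 + 0)/7 = 4.8571
Deviations from mean: 3.1429, 0.1429, -6.8571, 12.1429, -9.8571, 6.1429, -4.8571
Σ(z_t−z̄)(z_{t+1}−z̄) = (0.4490) + (-0.9796) + (-83.2653) + (-119.6939) + (-60.5510) + (-29.8367) = -293.8776
Denominator Σ(z_t−z̄)² = 362.8571
r_1 = -293.8776 / 362.8571 = -0.810

-0.810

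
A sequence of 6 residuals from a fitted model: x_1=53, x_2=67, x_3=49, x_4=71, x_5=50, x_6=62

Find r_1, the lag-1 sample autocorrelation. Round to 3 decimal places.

-0.883

Mean x̄ = (53 + 67 + 49 + 71 + 50 + 62)/6 = 58.6667
Deviations from mean: -5.6667, 8.3333, -9.6667, 12.3333, -8.6667, 3.3333
Σ(x_t−x̄)(x_{t+1}−x̄) = (-47.2222) + (-80.5556) + (-119.2222) + (-106.8889) + (-28.8889) = -382.7778
Denominator Σ(x_t−x̄)² = 433.3333
r_1 = -382.7778 / 433.3333 = -0.883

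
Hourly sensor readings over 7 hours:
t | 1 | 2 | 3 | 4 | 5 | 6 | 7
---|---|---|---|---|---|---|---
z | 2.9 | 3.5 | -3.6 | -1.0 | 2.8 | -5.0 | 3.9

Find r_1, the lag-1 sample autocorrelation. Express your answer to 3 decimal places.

Mean z̄ = (2.9 + 3.5 − 3.6 − 1.0 + 2.8 − 5.0 + 3.9)/7 = 0.5000
Deviations from mean: 2.4000, 3.0000, -4.1000, -1.5000, 2.3000, -5.5000, 3.4000
Numerator Σ_{t=1}^{6}(z_t−z̄)(z_{t+1}−z̄) = -33.7500
Denominator Σ(z_t−z̄)² = 80.9200
r_1 = -33.7500 / 80.9200 = -0.417

-0.417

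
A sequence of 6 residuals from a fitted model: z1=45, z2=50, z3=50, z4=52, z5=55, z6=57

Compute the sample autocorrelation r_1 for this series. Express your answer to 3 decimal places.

Mean z̄ = (45 + 50 + 50 + 52 + 55 + 57)/6 = 51.5000
Deviations from mean: -6.5000, -1.5000, -1.5000, 0.5000, 3.5000, 5.5000
Numerator Σ_{t=1}^{5}(z_t−z̄)(z_{t+1}−z̄) = 32.2500
Denominator Σ(z_t−z̄)² = 89.5000
r_1 = 32.2500 / 89.5000 = 0.360

0.360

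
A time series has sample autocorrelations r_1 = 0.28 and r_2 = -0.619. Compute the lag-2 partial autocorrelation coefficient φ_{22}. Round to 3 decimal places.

-0.757

φ_{22} = (r_2 − r_1²) / (1 − r_1²)
r_1² = (0.28)² = 0.0784
Numerator = -0.619 − 0.0784 = -0.6974; denominator = 1 − 0.0784 = 0.9216
φ_{22} = -0.6974 / 0.9216 = -0.757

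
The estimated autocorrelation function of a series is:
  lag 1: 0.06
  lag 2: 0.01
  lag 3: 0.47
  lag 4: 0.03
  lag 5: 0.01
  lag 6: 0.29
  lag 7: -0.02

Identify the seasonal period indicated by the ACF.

3

The largest autocorrelation is r_3 = 0.47, with a weaker echo at lag 6 (0.29); the remaining lags stay at or below 0.06.
The dominant spike at lag 3 indicates a seasonal period of 3.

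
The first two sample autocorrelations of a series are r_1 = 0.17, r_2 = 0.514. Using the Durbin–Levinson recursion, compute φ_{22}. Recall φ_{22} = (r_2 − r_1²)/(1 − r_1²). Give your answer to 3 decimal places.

0.500

φ_{22} = (r_2 − r_1²) / (1 − r_1²)
r_1² = (0.17)² = 0.0289
Numerator = 0.514 − 0.0289 = 0.4851; denominator = 1 − 0.0289 = 0.9711
φ_{22} = 0.4851 / 0.9711 = 0.500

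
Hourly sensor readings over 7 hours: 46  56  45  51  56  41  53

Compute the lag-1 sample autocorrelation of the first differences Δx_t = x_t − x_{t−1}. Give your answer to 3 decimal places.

-0.599

First differences Δx: 10, -11, 6, 5, -15, 12
Mean of differences = 1.1667
Numerator Σ(Δx_t−Δx̄)(Δx_{t+1}−Δx̄) = -384.8611
Denominator Σ(Δx_t−Δx̄)² = 642.8333
r_1(Δx) = -384.8611 / 642.8333 = -0.599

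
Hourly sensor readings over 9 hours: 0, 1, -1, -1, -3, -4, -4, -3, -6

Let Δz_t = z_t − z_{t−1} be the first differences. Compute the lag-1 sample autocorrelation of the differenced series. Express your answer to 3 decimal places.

First differences Δz: 1, -2, 0, -2, -1, 0, 1, -3
Mean of differences = -0.7500
Numerator Σ(Δz_t−Δz̄)(Δz_{t+1}−Δz̄) = -6.5625
Denominator Σ(Δz_t−Δz̄)² = 15.5000
r_1(Δz) = -6.5625 / 15.5000 = -0.423

-0.423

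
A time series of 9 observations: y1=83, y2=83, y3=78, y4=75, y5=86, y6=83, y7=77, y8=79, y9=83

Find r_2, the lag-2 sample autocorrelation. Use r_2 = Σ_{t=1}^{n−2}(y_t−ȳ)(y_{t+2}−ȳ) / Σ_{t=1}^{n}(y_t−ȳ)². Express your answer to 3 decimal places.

Mean ȳ = (83 + 83 + 78 + 75 + 86 + 83 + 77 + 79 + 83)/9 = 80.7778
Numerator Σ_{t=1}^{7}(y_t−ȳ)(y_{t+2}−ȳ) = -78.4321
Denominator Σ(y_t−ȳ)² = 105.5556
r_2 = -78.4321 / 105.5556 = -0.743

-0.743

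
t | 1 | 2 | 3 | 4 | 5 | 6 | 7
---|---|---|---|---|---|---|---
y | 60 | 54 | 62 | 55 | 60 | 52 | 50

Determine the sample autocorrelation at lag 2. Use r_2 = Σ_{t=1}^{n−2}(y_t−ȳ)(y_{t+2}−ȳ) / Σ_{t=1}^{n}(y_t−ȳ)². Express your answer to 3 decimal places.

0.230

Mean ȳ = (60 + 54 + 62 + 55 + 60 + 52 + 50)/7 = 56.1429
Deviations from mean: 3.8571, -2.1429, 5.8571, -1.1429, 3.8571, -4.1429, -6.1429
Σ(y_t−ȳ)(y_{t+2}−ȳ) = (22.5918) + (2.4490) + (22.5918) + (4.7347) + (-23.6939) = 28.6735
Denominator Σ(y_t−ȳ)² = 124.8571
r_2 = 28.6735 / 124.8571 = 0.230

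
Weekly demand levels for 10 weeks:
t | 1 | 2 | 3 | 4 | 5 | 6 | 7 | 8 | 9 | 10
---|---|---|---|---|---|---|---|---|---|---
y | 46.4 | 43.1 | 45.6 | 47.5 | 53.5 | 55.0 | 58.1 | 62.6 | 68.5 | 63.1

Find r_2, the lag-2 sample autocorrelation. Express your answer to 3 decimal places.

Mean ȳ = (46.4 + 43.1 + 45.6 + 47.5 + 53.5 + 55.0 + 58.1 + 62.6 + 68.5 + 63.1)/10 = 54.3400
Numerator Σ_{t=1}^{8}(y_t−ȳ)(y_{t+2}−ȳ) = 276.9968
Denominator Σ(y_t−ȳ)² = 673.3040
r_2 = 276.9968 / 673.3040 = 0.411

0.411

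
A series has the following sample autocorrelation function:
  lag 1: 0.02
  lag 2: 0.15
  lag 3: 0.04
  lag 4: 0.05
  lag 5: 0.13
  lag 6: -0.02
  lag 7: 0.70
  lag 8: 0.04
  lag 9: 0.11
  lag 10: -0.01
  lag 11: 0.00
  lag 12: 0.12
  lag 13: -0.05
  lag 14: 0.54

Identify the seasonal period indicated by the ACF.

7

The largest autocorrelation is r_7 = 0.70, with a weaker echo at lag 14 (0.54); the remaining lags stay at or below 0.15.
The dominant spike at lag 7 indicates a seasonal period of 7.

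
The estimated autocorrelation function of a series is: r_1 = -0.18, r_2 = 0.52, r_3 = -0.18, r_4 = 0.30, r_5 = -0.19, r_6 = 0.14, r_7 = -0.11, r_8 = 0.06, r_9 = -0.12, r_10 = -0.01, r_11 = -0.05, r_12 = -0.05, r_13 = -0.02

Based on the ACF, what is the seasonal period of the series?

The largest autocorrelation is r_2 = 0.52, with a weaker echo at lag 4 (0.30); the remaining lags stay at or below 0.14.
The dominant spike at lag 2 indicates a seasonal period of 2.

2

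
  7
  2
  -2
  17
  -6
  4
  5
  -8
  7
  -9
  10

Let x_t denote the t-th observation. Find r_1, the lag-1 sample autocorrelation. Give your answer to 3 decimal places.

Mean x̄ = (7 + 2 − 2 + 17 − 6 + 4 + 5 − 8 + 7 − 9 + 10)/11 = 2.4545
Numerator Σ_{t=1}^{10}(x_t−x̄)(x_{t+1}−x̄) = -409.5702
Denominator Σ(x_t−x̄)² = 650.7273
r_1 = -409.5702 / 650.7273 = -0.629

-0.629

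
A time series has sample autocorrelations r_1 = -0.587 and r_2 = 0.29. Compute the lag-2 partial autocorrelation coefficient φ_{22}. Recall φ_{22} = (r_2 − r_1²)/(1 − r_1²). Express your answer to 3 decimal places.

-0.083

φ_{22} = (r_2 − r_1²) / (1 − r_1²)
r_1² = (-0.587)² = 0.344569
Numerator = 0.29 − 0.3446 = -0.0546; denominator = 1 − 0.3446 = 0.6554
φ_{22} = -0.0546 / 0.6554 = -0.083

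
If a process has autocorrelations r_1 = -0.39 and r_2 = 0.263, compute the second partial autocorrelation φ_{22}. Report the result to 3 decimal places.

φ_{22} = (r_2 − r_1²) / (1 − r_1²)
r_1² = (-0.39)² = 0.1521
Numerator = 0.263 − 0.1521 = 0.1109; denominator = 1 − 0.1521 = 0.8479
φ_{22} = 0.1109 / 0.8479 = 0.131

0.131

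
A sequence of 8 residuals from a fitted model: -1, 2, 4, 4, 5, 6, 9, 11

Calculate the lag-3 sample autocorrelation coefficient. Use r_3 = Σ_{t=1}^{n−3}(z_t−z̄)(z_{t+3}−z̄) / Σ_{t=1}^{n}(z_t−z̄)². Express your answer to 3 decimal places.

Mean z̄ = (-1 + 2 + 4 + 4 + 5 + 6 + 9 + 11)/8 = 5.0000
Σ(z_t−z̄)(z_{t+3}−z̄) = (6.0000) + (0.0000) + (-1.0000) + (-4.0000) + (0.0000) = 1.0000
Denominator Σ(z_t−z̄)² = 100.0000
r_3 = 1.0000 / 100.0000 = 0.010

0.010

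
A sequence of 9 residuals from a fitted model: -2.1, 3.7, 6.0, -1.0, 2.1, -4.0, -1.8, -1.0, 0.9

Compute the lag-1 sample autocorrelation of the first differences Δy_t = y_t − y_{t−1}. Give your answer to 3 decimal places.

-0.364

First differences Δy: 5.8, 2.3, -7.0, 3.1, -6.1, 2.2, 0.8, 1.9
Mean of differences = 0.3750
Numerator Σ(Δy_t−Δȳ)(Δy_{t+1}−Δȳ) = -51.8881
Denominator Σ(Δy_t−Δȳ)² = 142.7150
r_1(Δy) = -51.8881 / 142.7150 = -0.364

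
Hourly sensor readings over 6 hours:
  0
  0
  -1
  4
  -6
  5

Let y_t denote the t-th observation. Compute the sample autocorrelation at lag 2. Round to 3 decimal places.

0.320

Mean ȳ = (0 + 0 − 1 + 4 − 6 + 5)/6 = 0.3333
Numerator Σ_{t=1}^{4}(y_t−ȳ)(y_{t+2}−ȳ) = 24.7778
Denominator Σ(y_t−ȳ)² = 77.3333
r_2 = 24.7778 / 77.3333 = 0.320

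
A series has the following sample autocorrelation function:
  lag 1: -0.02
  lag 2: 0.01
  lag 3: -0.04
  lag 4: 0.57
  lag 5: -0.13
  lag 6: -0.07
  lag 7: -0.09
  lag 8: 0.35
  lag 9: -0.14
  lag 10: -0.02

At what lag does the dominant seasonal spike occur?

The largest autocorrelation is r_4 = 0.57, with a weaker echo at lag 8 (0.35); the remaining lags stay at or below 0.01.
The dominant spike at lag 4 indicates a seasonal period of 4.

4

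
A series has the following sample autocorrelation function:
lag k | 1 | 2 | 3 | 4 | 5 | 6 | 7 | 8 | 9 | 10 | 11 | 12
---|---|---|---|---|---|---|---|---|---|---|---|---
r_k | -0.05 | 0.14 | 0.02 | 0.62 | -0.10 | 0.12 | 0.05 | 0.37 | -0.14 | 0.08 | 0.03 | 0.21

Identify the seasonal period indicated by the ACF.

The largest autocorrelation is r_4 = 0.62, with weaker echoes at lags 8 (0.37) and 12 (0.21); the remaining lags stay at or below 0.14.
The dominant spike at lag 4 indicates a seasonal period of 4.

4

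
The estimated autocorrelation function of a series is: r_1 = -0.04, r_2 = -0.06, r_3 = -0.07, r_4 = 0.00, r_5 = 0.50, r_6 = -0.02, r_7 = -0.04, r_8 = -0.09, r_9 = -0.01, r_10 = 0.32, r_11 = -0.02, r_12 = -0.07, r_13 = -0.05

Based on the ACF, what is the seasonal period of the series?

5

The largest autocorrelation is r_5 = 0.50, with a weaker echo at lag 10 (0.32); the remaining lags stay at or below 0.00.
The dominant spike at lag 5 indicates a seasonal period of 5.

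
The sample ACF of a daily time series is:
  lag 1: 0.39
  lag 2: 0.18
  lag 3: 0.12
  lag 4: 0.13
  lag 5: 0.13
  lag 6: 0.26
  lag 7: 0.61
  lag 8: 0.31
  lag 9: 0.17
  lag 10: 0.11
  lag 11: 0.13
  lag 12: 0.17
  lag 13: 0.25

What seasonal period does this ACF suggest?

The largest autocorrelation is r_7 = 0.61; the remaining lags stay at or below 0.39. The elevated value at lag 1 (0.39), dropping to 0.18 at lag 2, reflects decaying short-term dependence rather than seasonality.
The dominant spike at lag 7 indicates a seasonal period of 7.

7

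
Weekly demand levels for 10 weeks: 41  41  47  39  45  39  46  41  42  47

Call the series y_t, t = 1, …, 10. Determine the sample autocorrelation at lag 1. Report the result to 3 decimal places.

-0.634

Mean ȳ = (41 + 41 + 47 + 39 + 45 + 39 + 46 + 41 + 42 + 47)/10 = 42.8000
Numerator Σ_{t=1}^{9}(y_t−ȳ)(y_{t+1}−ȳ) = -56.8400
Denominator Σ(y_t−ȳ)² = 89.6000
r_1 = -56.8400 / 89.6000 = -0.634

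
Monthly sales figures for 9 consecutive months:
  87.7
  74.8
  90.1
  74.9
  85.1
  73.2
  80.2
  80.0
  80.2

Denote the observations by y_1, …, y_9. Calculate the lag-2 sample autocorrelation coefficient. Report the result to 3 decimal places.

Mean ȳ = (87.7 + 74.8 + 90.1 + 74.9 + 85.1 + 73.2 + 80.2 + 80.0 + 80.2)/9 = 80.6889
Σ(y_t−ȳ)(y_{t+2}−ȳ) = (65.9823) + (34.0901) + (41.5135) + (43.3523) + (-2.1565) + (5.1590) + (0.2390) = 188.1798
Denominator Σ(y_t−ȳ)² = 282.4089
r_2 = 188.1798 / 282.4089 = 0.666

0.666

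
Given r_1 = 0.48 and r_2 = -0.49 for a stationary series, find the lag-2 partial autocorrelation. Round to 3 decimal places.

φ_{22} = (r_2 − r_1²) / (1 − r_1²)
r_1² = (0.48)² = 0.2304
Numerator = -0.49 − 0.2304 = -0.7204; denominator = 1 − 0.2304 = 0.7696
φ_{22} = -0.7204 / 0.7696 = -0.936

-0.936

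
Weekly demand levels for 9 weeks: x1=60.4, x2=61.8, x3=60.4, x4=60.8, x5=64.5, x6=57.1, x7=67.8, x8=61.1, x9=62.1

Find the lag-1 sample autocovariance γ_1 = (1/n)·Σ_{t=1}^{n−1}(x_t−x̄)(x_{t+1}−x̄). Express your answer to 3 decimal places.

Mean x̄ = (60.4 + 61.8 + 60.4 + 60.8 + 64.5 + 57.1 + 67.8 + 61.1 + 62.1)/9 = 61.7778
Σ_{t=1}^{8}(x_t−x̄)(x_{t+1}−x̄) = -46.5805
γ_1 = -46.5805 / 9 = -5.176

-5.176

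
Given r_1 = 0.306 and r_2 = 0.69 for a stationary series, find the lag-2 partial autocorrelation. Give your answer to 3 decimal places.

0.658

φ_{22} = (r_2 − r_1²) / (1 − r_1²)
r_1² = (0.306)² = 0.093636
Numerator = 0.69 − 0.0936 = 0.5964; denominator = 1 − 0.0936 = 0.9064
φ_{22} = 0.5964 / 0.9064 = 0.658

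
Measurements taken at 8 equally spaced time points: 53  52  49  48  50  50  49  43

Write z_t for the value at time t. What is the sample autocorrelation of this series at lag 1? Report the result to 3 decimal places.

Mean z̄ = (53 + 52 + 49 + 48 + 50 + 50 + 49 + 43)/8 = 49.2500
Deviations from mean: 3.7500, 2.7500, -0.2500, -1.2500, 0.7500, 0.7500, -0.2500, -6.2500
Numerator Σ_{t=1}^{7}(z_t−z̄)(z_{t+1}−z̄) = 10.9375
Denominator Σ(z_t−z̄)² = 63.5000
r_1 = 10.9375 / 63.5000 = 0.172

0.172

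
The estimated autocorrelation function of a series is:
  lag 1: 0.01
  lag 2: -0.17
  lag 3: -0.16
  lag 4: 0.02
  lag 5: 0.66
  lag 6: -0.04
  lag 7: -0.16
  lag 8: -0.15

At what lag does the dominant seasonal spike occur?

The largest autocorrelation is r_5 = 0.66; the remaining lags stay at or below 0.02.
The dominant spike at lag 5 indicates a seasonal period of 5.

5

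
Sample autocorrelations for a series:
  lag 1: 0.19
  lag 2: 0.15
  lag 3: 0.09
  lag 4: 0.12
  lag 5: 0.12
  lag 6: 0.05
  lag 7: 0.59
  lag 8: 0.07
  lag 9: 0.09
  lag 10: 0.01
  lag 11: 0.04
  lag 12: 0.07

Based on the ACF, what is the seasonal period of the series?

7

The largest autocorrelation is r_7 = 0.59; the remaining lags stay at or below 0.19.
The dominant spike at lag 7 indicates a seasonal period of 7.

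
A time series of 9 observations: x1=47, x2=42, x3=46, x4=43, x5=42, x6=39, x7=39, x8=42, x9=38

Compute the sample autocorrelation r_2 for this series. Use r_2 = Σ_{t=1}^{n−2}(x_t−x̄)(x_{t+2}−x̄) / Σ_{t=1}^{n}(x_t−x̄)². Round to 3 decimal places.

0.382

Mean x̄ = (47 + 42 + 46 + 43 + 42 + 39 + 39 + 42 + 38)/9 = 42.0000
Σ(x_t−x̄)(x_{t+2}−x̄) = (20.0000) + (0.0000) + (0.0000) + (-3.0000) + (0.0000) + (0.0000) + (12.0000) = 29.0000
Denominator Σ(x_t−x̄)² = 76.0000
r_2 = 29.0000 / 76.0000 = 0.382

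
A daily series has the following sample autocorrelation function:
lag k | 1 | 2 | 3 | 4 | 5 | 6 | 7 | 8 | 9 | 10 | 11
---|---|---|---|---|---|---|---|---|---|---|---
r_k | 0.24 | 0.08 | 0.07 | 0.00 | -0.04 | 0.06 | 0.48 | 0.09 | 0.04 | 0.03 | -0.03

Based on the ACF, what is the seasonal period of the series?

The largest autocorrelation is r_7 = 0.48; the remaining lags stay at or below 0.24. The elevated value at lag 1 (0.24), dropping to 0.08 at lag 2, reflects decaying short-term dependence rather than seasonality.
The dominant spike at lag 7 indicates a seasonal period of 7.

7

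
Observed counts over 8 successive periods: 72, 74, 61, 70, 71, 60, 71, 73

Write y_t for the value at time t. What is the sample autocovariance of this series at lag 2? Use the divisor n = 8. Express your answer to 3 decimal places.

Mean ȳ = (72 + 74 + 61 + 70 + 71 + 60 + 71 + 73)/8 = 69.0000
Deviations: 3.0000, 5.0000, -8.0000, 1.0000, 2.0000, -9.0000, 2.0000, 4.0000
Σ_{t=1}^{6}(y_t−ȳ)(y_{t+2}−ȳ) = -76.0000
γ_2 = -76.0000 / 8 = -9.500

-9.500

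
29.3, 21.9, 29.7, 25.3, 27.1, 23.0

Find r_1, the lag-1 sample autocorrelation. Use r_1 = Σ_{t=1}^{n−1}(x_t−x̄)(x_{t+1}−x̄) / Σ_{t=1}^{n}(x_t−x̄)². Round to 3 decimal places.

Mean x̄ = (29.3 + 21.9 + 29.7 + 25.3 + 27.1 + 23.0)/6 = 26.0500
Deviations from mean: 3.2500, -4.1500, 3.6500, -0.7500, 1.0500, -3.0500
Numerator Σ_{t=1}^{5}(x_t−x̄)(x_{t+1}−x̄) = -35.3625
Denominator Σ(x_t−x̄)² = 52.0750
r_1 = -35.3625 / 52.0750 = -0.679

-0.679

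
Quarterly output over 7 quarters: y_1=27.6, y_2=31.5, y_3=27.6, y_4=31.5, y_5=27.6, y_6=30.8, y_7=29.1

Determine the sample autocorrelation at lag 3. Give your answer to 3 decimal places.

Mean ȳ = (27.6 + 31.5 + 27.6 + 31.5 + 27.6 + 30.8 + 29.1)/7 = 29.3857
Deviations from mean: -1.7857, 2.1143, -1.7857, 2.1143, -1.7857, 1.4143, -0.2857
Σ(y_t−ȳ)(y_{t+3}−ȳ) = (-3.7755) + (-3.7755) + (-2.5255) + (-0.6041) = -10.6806
Denominator Σ(y_t−ȳ)² = 20.5886
r_3 = -10.6806 / 20.5886 = -0.519

-0.519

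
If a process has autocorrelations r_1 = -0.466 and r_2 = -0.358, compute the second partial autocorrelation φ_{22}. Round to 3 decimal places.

φ_{22} = (r_2 − r_1²) / (1 − r_1²)
r_1² = (-0.466)² = 0.217156
Numerator = -0.358 − 0.2172 = -0.5752; denominator = 1 − 0.2172 = 0.7828
φ_{22} = -0.5752 / 0.7828 = -0.735

-0.735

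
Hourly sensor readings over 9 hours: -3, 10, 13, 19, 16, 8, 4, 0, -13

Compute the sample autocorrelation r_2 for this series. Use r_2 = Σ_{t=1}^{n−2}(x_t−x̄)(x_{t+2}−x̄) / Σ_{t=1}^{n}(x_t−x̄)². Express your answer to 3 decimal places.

0.111

Mean x̄ = (-3 + 10 + 13 + 19 + 16 + 8 + 4 + 0 − 13)/9 = 6.0000
Numerator Σ_{t=1}^{7}(x_t−x̄)(x_{t+2}−x̄) = 91.0000
Denominator Σ(x_t−x̄)² = 820.0000
r_2 = 91.0000 / 820.0000 = 0.111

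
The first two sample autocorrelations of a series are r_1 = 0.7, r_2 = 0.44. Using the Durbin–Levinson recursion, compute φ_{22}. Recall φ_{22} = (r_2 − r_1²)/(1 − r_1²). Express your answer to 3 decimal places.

φ_{22} = (r_2 − r_1²) / (1 − r_1²)
r_1² = (0.7)² = 0.49
Numerator = 0.44 − 0.4900 = -0.0500; denominator = 1 − 0.4900 = 0.5100
φ_{22} = -0.0500 / 0.5100 = -0.098

-0.098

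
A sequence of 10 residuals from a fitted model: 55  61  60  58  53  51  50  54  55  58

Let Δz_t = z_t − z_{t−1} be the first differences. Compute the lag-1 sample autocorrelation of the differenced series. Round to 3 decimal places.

0.238

First differences Δz: 6, -1, -2, -5, -2, -1, 4, 1, 3
Mean of differences = 0.3333
Numerator Σ(Δz_t−Δz̄)(Δz_{t+1}−Δz̄) = 22.8889
Denominator Σ(Δz_t−Δz̄)² = 96.0000
r_1(Δz) = 22.8889 / 96.0000 = 0.238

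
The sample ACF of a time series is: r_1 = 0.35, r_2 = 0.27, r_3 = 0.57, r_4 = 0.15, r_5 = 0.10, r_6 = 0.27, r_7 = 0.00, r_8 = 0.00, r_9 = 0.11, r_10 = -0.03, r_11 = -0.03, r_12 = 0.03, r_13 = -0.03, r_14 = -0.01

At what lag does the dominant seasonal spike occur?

3

The largest autocorrelation is r_3 = 0.57; the remaining lags stay at or below 0.35. The elevated value at lag 1 (0.35), dropping to 0.27 at lag 2, reflects decaying short-term dependence rather than seasonality.
The dominant spike at lag 3 indicates a seasonal period of 3.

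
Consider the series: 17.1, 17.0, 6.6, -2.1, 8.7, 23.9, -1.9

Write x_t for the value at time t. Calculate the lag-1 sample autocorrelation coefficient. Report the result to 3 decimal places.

Mean x̄ = (17.1 + 17.0 + 6.6 − 2.1 + 8.7 + 23.9 − 1.9)/7 = 9.9000
Deviations from mean: 7.2000, 7.1000, -3.3000, -12.0000, -1.2000, 14.0000, -11.8000
Σ(x_t−x̄)(x_{t+1}−x̄) = (51.1200) + (-23.4300) + (39.6000) + (14.4000) + (-16.8000) + (-165.2000) = -100.3100
Denominator Σ(x_t−x̄)² = 593.8200
r_1 = -100.3100 / 593.8200 = -0.169

-0.169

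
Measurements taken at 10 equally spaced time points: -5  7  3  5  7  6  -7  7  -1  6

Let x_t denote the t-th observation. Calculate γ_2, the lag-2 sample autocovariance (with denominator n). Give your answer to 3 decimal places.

Mean x̄ = (-5 + 7 + 3 + 5 + 7 + 6 − 7 + 7 − 1 + 6)/10 = 2.8000
Σ_{t=1}^{8}(x_t−x̄)(x_{t+2}−x̄) = 38.5200
γ_2 = 38.5200 / 10 = 3.852

3.852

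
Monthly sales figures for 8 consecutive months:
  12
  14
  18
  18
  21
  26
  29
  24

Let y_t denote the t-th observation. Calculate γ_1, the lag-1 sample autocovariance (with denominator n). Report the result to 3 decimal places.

19.555

Mean ȳ = (12 + 14 + 18 + 18 + 21 + 26 + 29 + 24)/8 = 20.2500
Σ_{t=1}^{7}(y_t−ȳ)(y_{t+1}−ȳ) = 156.4375
γ_1 = 156.4375 / 8 = 19.555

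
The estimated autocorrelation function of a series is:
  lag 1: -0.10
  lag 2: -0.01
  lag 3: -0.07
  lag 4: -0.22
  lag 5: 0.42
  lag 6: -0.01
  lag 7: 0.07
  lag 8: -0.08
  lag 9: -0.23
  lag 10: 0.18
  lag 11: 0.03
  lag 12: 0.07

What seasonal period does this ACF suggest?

5

The largest autocorrelation is r_5 = 0.42, with a weaker echo at lag 10 (0.18); the remaining lags stay at or below 0.07.
The dominant spike at lag 5 indicates a seasonal period of 5.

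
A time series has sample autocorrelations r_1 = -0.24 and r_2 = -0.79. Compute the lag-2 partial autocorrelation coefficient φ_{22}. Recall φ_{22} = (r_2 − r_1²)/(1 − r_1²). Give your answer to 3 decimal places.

-0.899

φ_{22} = (r_2 − r_1²) / (1 − r_1²)
r_1² = (-0.24)² = 0.0576
Numerator = -0.79 − 0.0576 = -0.8476; denominator = 1 − 0.0576 = 0.9424
φ_{22} = -0.8476 / 0.9424 = -0.899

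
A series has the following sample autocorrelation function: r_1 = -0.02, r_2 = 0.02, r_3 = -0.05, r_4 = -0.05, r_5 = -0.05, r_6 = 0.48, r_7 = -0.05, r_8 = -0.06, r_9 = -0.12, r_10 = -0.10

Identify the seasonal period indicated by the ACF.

6

The largest autocorrelation is r_6 = 0.48; the remaining lags stay at or below 0.02.
The dominant spike at lag 6 indicates a seasonal period of 6.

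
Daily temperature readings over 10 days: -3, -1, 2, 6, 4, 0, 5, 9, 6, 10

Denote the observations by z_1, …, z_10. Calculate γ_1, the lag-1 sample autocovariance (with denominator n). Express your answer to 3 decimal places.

Mean z̄ = (-3 − 1 + 2 + 6 + 4 + 0 + 5 + 9 + 6 + 10)/10 = 3.8000
Σ_{t=1}^{9}(z_t−z̄)(z_{t+1}−z̄) = 63.7600
γ_1 = 63.7600 / 10 = 6.376

6.376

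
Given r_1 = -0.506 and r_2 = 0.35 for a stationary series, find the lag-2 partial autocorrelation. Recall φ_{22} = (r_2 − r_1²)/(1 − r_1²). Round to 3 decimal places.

φ_{22} = (r_2 − r_1²) / (1 − r_1²)
r_1² = (-0.506)² = 0.256036
Numerator = 0.35 − 0.2560 = 0.0940; denominator = 1 − 0.2560 = 0.7440
φ_{22} = 0.0940 / 0.7440 = 0.126

0.126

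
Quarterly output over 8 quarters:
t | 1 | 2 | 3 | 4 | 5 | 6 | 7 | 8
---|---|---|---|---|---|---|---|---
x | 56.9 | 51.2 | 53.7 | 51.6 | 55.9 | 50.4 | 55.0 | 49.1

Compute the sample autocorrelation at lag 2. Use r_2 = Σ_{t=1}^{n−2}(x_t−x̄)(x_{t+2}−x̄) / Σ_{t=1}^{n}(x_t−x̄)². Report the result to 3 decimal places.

0.486

Mean x̄ = (56.9 + 51.2 + 53.7 + 51.6 + 55.9 + 50.4 + 55.0 + 49.1)/8 = 52.9750
Deviations from mean: 3.9250, -1.7750, 0.7250, -1.3750, 2.9250, -2.5750, 2.0250, -3.8750
Numerator Σ_{t=1}^{6}(x_t−x̄)(x_{t+2}−x̄) = 26.8488
Denominator Σ(x_t−x̄)² = 55.2750
r_2 = 26.8488 / 55.2750 = 0.486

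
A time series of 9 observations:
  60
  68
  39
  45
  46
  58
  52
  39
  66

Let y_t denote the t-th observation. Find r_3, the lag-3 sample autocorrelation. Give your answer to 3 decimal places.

Mean ȳ = (60 + 68 + 39 + 45 + 46 + 58 + 52 + 39 + 66)/9 = 52.5556
Σ(y_t−ȳ)(y_{t+3}−ȳ) = (-56.2469) + (-101.2469) + (-73.8025) + (4.1975) + (88.8642) + (73.1975) = -65.0370
Denominator Σ(y_t−ȳ)² = 972.2222
r_3 = -65.0370 / 972.2222 = -0.067

-0.067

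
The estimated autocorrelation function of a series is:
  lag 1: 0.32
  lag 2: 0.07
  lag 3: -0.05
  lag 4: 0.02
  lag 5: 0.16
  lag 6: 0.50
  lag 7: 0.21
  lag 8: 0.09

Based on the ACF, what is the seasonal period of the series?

6

The largest autocorrelation is r_6 = 0.50; the remaining lags stay at or below 0.32. The elevated value at lag 1 (0.32), dropping to 0.07 at lag 2, reflects decaying short-term dependence rather than seasonality.
The dominant spike at lag 6 indicates a seasonal period of 6.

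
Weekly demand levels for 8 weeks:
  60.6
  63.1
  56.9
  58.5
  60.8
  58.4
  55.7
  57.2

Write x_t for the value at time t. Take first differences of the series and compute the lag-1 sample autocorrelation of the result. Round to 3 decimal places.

First differences Δx: 2.5, -6.2, 1.6, 2.3, -2.4, -2.7, 1.5
Mean of differences = -0.4857
Numerator Σ(Δx_t−Δx̄)(Δx_{t+1}−Δx̄) = -28.6602
Denominator Σ(Δx_t−Δx̄)² = 66.1886
r_1(Δx) = -28.6602 / 66.1886 = -0.433

-0.433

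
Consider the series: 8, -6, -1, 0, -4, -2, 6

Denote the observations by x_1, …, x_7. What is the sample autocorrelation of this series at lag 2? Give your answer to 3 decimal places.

-0.174

Mean x̄ = (8 − 6 − 1 + 0 − 4 − 2 + 6)/7 = 0.1429
Deviations from mean: 7.8571, -6.1429, -1.1429, -0.1429, -4.1429, -2.1429, 5.8571
Σ(x_t−x̄)(x_{t+2}−x̄) = (-8.9796) + (0.8776) + (4.7347) + (0.3061) + (-24.2653) = -27.3265
Denominator Σ(x_t−x̄)² = 156.8571
r_2 = -27.3265 / 156.8571 = -0.174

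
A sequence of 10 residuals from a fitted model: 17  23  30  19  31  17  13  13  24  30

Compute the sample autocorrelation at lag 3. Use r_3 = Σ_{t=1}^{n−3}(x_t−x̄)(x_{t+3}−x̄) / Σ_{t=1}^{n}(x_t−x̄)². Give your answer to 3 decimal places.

Mean x̄ = (17 + 23 + 30 + 19 + 31 + 17 + 13 + 13 + 24 + 30)/10 = 21.7000
Numerator Σ_{t=1}^{7}(x_t−x̄)(x_{t+3}−x̄) = -154.6700
Denominator Σ(x_t−x̄)² = 434.1000
r_3 = -154.6700 / 434.1000 = -0.356

-0.356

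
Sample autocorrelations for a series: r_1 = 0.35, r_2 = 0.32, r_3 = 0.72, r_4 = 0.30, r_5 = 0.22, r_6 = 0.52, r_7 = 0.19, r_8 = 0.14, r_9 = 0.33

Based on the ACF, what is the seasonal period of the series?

3

The largest autocorrelation is r_3 = 0.72, with a weaker echo at lag 6 (0.52); the remaining lags stay at or below 0.35. The elevated value at lag 1 (0.35), dropping to 0.32 at lag 2, reflects decaying short-term dependence rather than seasonality.
The dominant spike at lag 3 indicates a seasonal period of 3.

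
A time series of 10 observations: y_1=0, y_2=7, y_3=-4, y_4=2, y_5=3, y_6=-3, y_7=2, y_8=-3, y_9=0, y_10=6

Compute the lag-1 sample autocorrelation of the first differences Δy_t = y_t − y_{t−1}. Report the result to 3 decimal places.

-0.571

First differences Δy: 7, -11, 6, 1, -6, 5, -5, 3, 6
Mean of differences = 0.6667
Numerator Σ(Δy_t−Δȳ)(Δy_{t+1}−Δȳ) = -190.7778
Denominator Σ(Δy_t−Δȳ)² = 334.0000
r_1(Δy) = -190.7778 / 334.0000 = -0.571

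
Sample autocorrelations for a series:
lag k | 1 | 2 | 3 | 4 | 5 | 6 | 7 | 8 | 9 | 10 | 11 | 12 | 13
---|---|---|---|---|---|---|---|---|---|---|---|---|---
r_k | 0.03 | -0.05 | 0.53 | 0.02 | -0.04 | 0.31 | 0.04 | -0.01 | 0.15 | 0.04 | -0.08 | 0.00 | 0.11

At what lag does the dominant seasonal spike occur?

The largest autocorrelation is r_3 = 0.53, with weaker echoes at lags 6 (0.31) and 9 (0.15); the remaining lags stay at or below 0.11.
The dominant spike at lag 3 indicates a seasonal period of 3.

3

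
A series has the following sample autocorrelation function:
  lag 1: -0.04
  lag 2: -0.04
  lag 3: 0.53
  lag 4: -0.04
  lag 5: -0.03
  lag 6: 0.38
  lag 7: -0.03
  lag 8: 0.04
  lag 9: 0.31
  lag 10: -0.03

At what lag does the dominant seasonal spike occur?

3

The largest autocorrelation is r_3 = 0.53, with weaker echoes at lags 6 (0.38) and 9 (0.31); the remaining lags stay at or below 0.04.
The dominant spike at lag 3 indicates a seasonal period of 3.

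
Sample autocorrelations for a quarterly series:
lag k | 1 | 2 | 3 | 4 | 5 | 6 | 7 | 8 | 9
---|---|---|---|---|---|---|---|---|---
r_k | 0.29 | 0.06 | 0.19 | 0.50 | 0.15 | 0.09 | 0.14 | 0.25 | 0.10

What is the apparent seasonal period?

4

The largest autocorrelation is r_4 = 0.50; the remaining lags stay at or below 0.29. The elevated value at lag 1 (0.29), dropping to 0.06 at lag 2, reflects decaying short-term dependence rather than seasonality.
The dominant spike at lag 4 indicates a seasonal period of 4.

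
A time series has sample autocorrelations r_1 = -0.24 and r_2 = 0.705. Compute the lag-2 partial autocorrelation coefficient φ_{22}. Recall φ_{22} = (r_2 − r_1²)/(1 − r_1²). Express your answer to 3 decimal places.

0.687

φ_{22} = (r_2 − r_1²) / (1 − r_1²)
r_1² = (-0.24)² = 0.0576
Numerator = 0.705 − 0.0576 = 0.6474; denominator = 1 − 0.0576 = 0.9424
φ_{22} = 0.6474 / 0.9424 = 0.687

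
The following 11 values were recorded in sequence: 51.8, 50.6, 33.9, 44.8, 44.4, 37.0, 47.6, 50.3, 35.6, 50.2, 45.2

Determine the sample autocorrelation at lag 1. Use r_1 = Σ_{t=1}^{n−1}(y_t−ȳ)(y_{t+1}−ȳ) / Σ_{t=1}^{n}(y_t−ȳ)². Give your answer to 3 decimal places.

Mean ȳ = (51.8 + 50.6 + 33.9 + 44.8 + 44.4 + 37.0 + 47.6 + 50.3 + 35.6 + 50.2 + 45.2)/11 = 44.6727
Numerator Σ_{t=1}^{10}(y_t−ȳ)(y_{t+1}−ȳ) = -125.1962
Denominator Σ(y_t−ȳ)² = 414.3218
r_1 = -125.1962 / 414.3218 = -0.302

-0.302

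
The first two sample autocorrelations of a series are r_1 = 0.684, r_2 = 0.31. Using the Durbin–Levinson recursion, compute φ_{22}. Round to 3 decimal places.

-0.297

φ_{22} = (r_2 − r_1²) / (1 − r_1²)
r_1² = (0.684)² = 0.467856
Numerator = 0.31 − 0.4679 = -0.1579; denominator = 1 − 0.4679 = 0.5321
φ_{22} = -0.1579 / 0.5321 = -0.297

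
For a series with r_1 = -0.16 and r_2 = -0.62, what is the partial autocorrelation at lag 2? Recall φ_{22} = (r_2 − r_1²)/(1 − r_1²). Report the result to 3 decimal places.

φ_{22} = (r_2 − r_1²) / (1 − r_1²)
r_1² = (-0.16)² = 0.0256
Numerator = -0.62 − 0.0256 = -0.6456; denominator = 1 − 0.0256 = 0.9744
φ_{22} = -0.6456 / 0.9744 = -0.663

-0.663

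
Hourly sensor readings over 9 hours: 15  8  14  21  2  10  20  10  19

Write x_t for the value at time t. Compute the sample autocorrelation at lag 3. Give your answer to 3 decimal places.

Mean x̄ = (15 + 8 + 14 + 21 + 2 + 10 + 20 + 10 + 19)/9 = 13.2222
Σ(x_t−x̄)(x_{t+3}−x̄) = (13.8272) + (58.6049) + (-2.5062) + (52.7160) + (36.1605) + (-18.6173) = 140.1852
Denominator Σ(x_t−x̄)² = 317.5556
r_3 = 140.1852 / 317.5556 = 0.441

0.441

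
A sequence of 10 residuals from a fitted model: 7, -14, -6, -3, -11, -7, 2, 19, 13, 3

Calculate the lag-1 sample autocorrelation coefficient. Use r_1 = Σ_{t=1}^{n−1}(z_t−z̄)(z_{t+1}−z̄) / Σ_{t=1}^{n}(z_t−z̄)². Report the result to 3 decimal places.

Mean z̄ = (7 − 14 − 6 − 3 − 11 − 7 + 2 + 19 + 13 + 3)/10 = 0.3000
Numerator Σ_{t=1}^{9}(z_t−z̄)(z_{t+1}−z̄) = 426.0100
Denominator Σ(z_t−z̄)² = 1002.1000
r_1 = 426.0100 / 1002.1000 = 0.425

0.425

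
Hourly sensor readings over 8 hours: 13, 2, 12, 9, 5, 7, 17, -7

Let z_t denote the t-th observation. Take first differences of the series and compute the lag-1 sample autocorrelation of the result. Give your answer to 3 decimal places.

-0.370

First differences Δz: -11, 10, -3, -4, 2, 10, -24
Mean of differences = -2.8571
Numerator Σ(Δz_t−Δz̄)(Δz_{t+1}−Δz̄) = -321.3061
Denominator Σ(Δz_t−Δz̄)² = 868.8571
r_1(Δz) = -321.3061 / 868.8571 = -0.370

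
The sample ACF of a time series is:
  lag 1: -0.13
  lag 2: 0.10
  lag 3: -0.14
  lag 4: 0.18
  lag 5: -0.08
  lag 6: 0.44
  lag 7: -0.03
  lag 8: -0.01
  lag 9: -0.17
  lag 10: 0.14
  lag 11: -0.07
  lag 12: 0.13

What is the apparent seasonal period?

6

The largest autocorrelation is r_6 = 0.44; the remaining lags stay at or below 0.18.
The dominant spike at lag 6 indicates a seasonal period of 6.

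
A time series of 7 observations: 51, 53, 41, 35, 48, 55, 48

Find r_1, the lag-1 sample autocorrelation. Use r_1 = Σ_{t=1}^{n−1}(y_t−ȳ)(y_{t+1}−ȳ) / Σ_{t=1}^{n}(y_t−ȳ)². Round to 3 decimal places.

Mean ȳ = (51 + 53 + 41 + 35 + 48 + 55 + 48)/7 = 47.2857
Σ(y_t−ȳ)(y_{t+1}−ȳ) = (21.2245) + (-35.9184) + (77.2245) + (-8.7755) + (5.5102) + (5.5102) = 64.7755
Denominator Σ(y_t−ȳ)² = 297.4286
r_1 = 64.7755 / 297.4286 = 0.218

0.218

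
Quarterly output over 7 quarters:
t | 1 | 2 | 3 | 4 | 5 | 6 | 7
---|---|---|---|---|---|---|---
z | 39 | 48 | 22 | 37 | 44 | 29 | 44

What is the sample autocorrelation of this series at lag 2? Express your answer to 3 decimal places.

-0.161

Mean z̄ = (39 + 48 + 22 + 37 + 44 + 29 + 44)/7 = 37.5714
Deviations from mean: 1.4286, 10.4286, -15.5714, -0.5714, 6.4286, -8.5714, 6.4286
Σ(z_t−z̄)(z_{t+2}−z̄) = (-22.2449) + (-5.9592) + (-100.1020) + (4.8980) + (41.3265) = -82.0816
Denominator Σ(z_t−z̄)² = 509.7143
r_2 = -82.0816 / 509.7143 = -0.161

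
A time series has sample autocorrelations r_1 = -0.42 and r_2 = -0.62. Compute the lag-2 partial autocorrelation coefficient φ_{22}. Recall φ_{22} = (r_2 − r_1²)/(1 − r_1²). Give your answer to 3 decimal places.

-0.967

φ_{22} = (r_2 − r_1²) / (1 − r_1²)
r_1² = (-0.42)² = 0.1764
Numerator = -0.62 − 0.1764 = -0.7964; denominator = 1 − 0.1764 = 0.8236
φ_{22} = -0.7964 / 0.8236 = -0.967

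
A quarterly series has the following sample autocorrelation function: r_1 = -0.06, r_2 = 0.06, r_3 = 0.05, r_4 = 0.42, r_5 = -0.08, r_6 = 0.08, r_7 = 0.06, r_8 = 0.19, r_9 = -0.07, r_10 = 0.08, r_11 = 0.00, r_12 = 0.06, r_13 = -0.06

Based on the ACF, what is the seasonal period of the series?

The largest autocorrelation is r_4 = 0.42, with a weaker echo at lag 8 (0.19); the remaining lags stay at or below 0.08.
The dominant spike at lag 4 indicates a seasonal period of 4.

4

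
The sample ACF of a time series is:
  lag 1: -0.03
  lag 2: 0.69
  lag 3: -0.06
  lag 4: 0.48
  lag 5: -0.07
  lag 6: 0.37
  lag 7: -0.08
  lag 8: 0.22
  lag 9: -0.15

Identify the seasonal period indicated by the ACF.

2

The largest autocorrelation is r_2 = 0.69, with weaker echoes at lags 4 (0.48), 6 (0.37) and 8 (0.22); the remaining lags stay at or below -0.03.
The dominant spike at lag 2 indicates a seasonal period of 2.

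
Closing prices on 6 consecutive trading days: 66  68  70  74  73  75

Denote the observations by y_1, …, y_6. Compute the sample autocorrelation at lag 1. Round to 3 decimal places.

0.453

Mean ȳ = (66 + 68 + 70 + 74 + 73 + 75)/6 = 71.0000
Σ(y_t−ȳ)(y_{t+1}−ȳ) = (15.0000) + (3.0000) + (-3.0000) + (6.0000) + (8.0000) = 29.0000
Denominator Σ(y_t−ȳ)² = 64.0000
r_1 = 29.0000 / 64.0000 = 0.453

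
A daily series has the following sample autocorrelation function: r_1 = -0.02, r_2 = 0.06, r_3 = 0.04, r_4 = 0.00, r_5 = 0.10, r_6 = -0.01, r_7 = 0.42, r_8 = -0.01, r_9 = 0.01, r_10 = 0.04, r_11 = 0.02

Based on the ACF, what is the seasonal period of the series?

The largest autocorrelation is r_7 = 0.42; the remaining lags stay at or below 0.10.
The dominant spike at lag 7 indicates a seasonal period of 7.

7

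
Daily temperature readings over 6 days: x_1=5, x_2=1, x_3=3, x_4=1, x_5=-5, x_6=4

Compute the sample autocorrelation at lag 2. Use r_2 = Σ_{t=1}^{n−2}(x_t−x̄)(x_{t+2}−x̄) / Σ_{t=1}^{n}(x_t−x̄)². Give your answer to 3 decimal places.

-0.087

Mean x̄ = (5 + 1 + 3 + 1 − 5 + 4)/6 = 1.5000
Σ(x_t−x̄)(x_{t+2}−x̄) = (5.2500) + (0.2500) + (-9.7500) + (-1.2500) = -5.5000
Denominator Σ(x_t−x̄)² = 63.5000
r_2 = -5.5000 / 63.5000 = -0.087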